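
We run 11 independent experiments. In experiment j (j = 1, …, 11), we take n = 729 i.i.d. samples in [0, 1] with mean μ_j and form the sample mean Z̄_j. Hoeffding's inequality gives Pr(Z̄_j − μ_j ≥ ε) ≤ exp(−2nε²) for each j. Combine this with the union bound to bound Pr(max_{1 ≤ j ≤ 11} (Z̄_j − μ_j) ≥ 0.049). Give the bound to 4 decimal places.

Per-experiment Hoeffding bound: exp(−2·729·0.049²) = exp(−3.50066) = 0.030178.
Union bound over 11 events: 11·0.030178 = 0.33195.

0.3320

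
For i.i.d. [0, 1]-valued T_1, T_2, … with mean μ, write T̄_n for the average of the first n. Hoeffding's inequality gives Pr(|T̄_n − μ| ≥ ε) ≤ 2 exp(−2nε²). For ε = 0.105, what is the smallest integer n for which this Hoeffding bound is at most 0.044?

174

Require 2·exp(−2nε²) ≤ 0.044, i.e. 2nε² ≥ ln(2/0.044) = 3.816713.
So n ≥ 3.816713 / (2·0.105²) = 173.094.
The smallest integer n is 174.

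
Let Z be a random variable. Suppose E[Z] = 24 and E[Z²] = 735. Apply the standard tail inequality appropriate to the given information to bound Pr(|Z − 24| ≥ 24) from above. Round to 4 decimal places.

The first two moments determine the variance, so Chebyshev's inequality is the sharpest standard bound available.
Var(Z) = E[Z²] − (E[Z])² = 735 − 576 = 159.
Chebyshev's inequality: Pr(|Z − μ| ≥ t) ≤ Var(Z)/t² = 159/576 = 0.2760.

0.2760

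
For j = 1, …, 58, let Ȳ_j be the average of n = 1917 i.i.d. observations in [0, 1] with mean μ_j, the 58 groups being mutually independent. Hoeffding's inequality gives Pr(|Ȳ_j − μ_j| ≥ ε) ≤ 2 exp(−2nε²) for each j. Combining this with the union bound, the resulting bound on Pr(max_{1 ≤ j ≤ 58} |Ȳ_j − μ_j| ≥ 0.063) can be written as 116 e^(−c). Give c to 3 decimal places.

15.217

Union bound over the 58 events: Pr(max_{1 ≤ j ≤ 58} |Ȳ_j − μ_j| ≥ 0.063) ≤ 58·2·exp(−2nε²) = 116 exp(−2·1917·0.063²).
So c = 2·1917·0.063² = 15.2171.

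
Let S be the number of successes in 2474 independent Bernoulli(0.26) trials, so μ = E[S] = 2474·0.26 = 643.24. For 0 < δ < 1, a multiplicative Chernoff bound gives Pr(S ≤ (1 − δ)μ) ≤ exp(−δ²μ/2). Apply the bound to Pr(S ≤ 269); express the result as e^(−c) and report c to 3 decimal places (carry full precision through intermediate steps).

108.867

Write 269 = (1 − δ)μ, so δ = 1 − 269/643.24 = 0.5818046…
Then the exponent is δ²μ/2 = (μ − 269)²/(2μ) = 108.867279.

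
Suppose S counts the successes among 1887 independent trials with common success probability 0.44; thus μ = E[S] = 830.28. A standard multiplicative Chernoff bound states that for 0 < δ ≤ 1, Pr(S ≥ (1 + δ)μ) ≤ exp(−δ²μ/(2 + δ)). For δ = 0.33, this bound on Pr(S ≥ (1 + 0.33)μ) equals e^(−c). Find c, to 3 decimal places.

c = δ²μ/(2 + δ) = 0.33²·830.28/(2 + 0.33) = 38.8058.

38.806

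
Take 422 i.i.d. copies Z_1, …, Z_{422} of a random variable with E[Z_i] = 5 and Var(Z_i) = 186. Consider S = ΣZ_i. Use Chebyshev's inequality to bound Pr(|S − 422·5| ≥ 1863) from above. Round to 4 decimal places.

0.0226

Var(S) = n·Var(Z_i) = 422·186 = 78492.
Chebyshev: Pr(|S − 422·5| ≥ 1863) ≤ Var(S)/1863² = 78492/3470769 = 0.0226.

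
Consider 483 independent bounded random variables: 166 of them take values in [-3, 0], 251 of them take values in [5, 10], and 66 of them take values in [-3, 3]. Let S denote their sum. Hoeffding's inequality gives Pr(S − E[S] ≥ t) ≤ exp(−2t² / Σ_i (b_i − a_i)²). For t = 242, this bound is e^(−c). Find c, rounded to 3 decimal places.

11.545

Σ(b_i − a_i)² = 166·3² + 251·5² + 66·6² = 10145.
c = 2t² / 10145 = 2·242² / 10145 = 11.5454.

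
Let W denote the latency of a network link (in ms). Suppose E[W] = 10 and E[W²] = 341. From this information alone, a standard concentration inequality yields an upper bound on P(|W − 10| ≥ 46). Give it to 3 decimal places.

The first two moments determine the variance, so Chebyshev's inequality is the sharpest standard bound available.
Var(W) = E[W²] − (E[W])² = 341 − 100 = 241.
Chebyshev's inequality: P(|W − μ| ≥ t) ≤ Var(W)/t² = 241/2116 = 0.1139.

0.114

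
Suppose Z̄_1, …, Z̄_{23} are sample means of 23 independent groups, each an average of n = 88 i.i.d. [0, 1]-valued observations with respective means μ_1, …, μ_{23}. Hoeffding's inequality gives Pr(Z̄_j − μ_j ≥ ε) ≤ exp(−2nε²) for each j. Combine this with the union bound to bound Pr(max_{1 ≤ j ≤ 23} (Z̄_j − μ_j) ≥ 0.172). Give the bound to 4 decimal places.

0.1260

Per-experiment Hoeffding bound: exp(−2·88·0.172²) = exp(−5.20678) = 0.0054793.
Union bound over 23 events: 23·0.0054793 = 0.12602.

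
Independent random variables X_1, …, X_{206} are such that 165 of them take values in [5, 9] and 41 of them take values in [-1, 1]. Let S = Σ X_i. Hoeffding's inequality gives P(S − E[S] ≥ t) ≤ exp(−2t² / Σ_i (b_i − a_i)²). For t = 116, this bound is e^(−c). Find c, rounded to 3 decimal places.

9.598

Σ(b_i − a_i)² = 165·4² + 41·2² = 2804.
c = 2t² / 2804 = 2·116² / 2804 = 9.5977.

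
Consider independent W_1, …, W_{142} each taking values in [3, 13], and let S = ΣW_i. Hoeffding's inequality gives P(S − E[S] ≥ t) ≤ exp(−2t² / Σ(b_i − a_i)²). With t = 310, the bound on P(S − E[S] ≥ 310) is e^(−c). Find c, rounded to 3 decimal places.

Σ(b_i − a_i)² = 142·(10)² = 14200.
c = 2t²/14200 = 2·310²/14200 = 13.5352.

13.535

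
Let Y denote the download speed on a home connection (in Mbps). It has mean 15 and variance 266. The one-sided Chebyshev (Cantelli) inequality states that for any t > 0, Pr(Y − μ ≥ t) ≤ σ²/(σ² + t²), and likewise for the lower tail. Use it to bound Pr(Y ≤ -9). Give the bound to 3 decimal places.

0.316

Here σ² = 266 and t = 24, so σ² + t² = 842.
Cantelli's bound: 266/842 = 0.3159.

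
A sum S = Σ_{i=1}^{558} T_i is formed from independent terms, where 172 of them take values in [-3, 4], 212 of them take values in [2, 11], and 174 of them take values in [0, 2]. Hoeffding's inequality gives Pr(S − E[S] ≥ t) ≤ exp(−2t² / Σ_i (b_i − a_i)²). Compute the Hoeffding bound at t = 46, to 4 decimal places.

Σ(b_i − a_i)² = 172·7² + 212·9² + 174·2² = 26296.
Exponent = 2·46² / 26296 = 0.16094.
Bound = exp(−0.16094) = 0.85135.

0.8513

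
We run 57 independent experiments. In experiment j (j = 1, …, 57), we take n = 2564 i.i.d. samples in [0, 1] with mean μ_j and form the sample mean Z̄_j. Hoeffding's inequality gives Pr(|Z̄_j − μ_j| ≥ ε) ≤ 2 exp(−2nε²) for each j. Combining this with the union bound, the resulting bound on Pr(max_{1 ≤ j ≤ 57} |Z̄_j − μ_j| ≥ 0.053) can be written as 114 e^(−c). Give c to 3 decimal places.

Union bound over the 57 events: Pr(max_{1 ≤ j ≤ 57} |Z̄_j − μ_j| ≥ 0.053) ≤ 57·2·exp(−2nε²) = 114 exp(−2·2564·0.053²).
So c = 2·2564·0.053² = 14.4046.

14.405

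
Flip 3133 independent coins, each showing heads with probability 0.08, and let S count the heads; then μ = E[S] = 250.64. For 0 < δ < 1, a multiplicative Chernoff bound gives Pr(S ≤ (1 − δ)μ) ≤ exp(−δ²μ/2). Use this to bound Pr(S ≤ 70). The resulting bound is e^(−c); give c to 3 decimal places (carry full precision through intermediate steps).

65.095

Write 70 = (1 − δ)μ, so δ = 1 − 70/250.64 = 0.720715…
Then the exponent is δ²μ/2 = (μ − 70)²/(2μ) = 65.094976.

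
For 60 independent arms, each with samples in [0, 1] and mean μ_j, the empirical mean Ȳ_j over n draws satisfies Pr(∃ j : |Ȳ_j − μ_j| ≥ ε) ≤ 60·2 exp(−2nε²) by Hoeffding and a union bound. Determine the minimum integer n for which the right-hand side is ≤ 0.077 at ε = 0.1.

368

Need 2·60·exp(−2nε²) ≤ 0.077, i.e. exp(−2nε²) ≤ 0.077/120.
So 2nε² ≥ ln(120/0.077) = 7.351442.
Hence n ≥ 7.351442/(2·0.1²) = 367.572.
The smallest integer n is 368.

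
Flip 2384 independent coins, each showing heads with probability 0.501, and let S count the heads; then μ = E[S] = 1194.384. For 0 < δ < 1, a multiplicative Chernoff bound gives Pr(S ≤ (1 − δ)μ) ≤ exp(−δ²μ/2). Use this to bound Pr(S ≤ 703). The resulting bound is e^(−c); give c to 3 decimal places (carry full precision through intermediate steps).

Write 703 = (1 − δ)μ, so δ = 1 − 703/1194.384 = 0.4114121…
Then the exponent is δ²μ/2 = (μ − 703)²/(2μ) = 101.080656.

101.081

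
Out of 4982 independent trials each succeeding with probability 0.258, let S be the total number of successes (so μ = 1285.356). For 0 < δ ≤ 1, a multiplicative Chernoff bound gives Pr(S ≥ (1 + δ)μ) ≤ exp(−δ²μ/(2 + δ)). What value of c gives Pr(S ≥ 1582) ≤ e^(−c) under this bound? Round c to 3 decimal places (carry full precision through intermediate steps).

30.689

Write 1582 = (1 + δ)μ, so δ = 1582/1285.356 − 1 = 0.2307874…
Then the exponent is δ²μ/(2 + δ) = (1582 − μ)² / (μ·(2 + δ)) = 30.689479.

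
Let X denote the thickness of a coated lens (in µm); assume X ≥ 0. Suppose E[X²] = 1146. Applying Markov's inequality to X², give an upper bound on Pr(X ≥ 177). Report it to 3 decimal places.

0.037

Since X ≥ 0, the event {X ≥ 177} is the same as {X² ≥ 31329}.
Markov's inequality applied to X² gives Pr(X² ≥ 31329) ≤ E[X²]/31329 = 1146/31329 = 0.0366.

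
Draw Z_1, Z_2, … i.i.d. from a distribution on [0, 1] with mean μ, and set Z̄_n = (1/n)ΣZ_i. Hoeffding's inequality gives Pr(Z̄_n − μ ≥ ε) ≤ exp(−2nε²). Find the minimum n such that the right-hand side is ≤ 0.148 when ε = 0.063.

241

Require exp(−2nε²) ≤ 0.148, i.e. 2nε² ≥ ln(1/0.148) = 1.910543.
So n ≥ 1.910543 / (2·0.063²) = 240.683.
The smallest integer n is 241.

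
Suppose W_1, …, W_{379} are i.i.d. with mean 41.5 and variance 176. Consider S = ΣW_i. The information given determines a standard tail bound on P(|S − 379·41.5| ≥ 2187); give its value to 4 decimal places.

With mean and variance of each term known, Chebyshev's inequality bounds the deviation of the sum (or sample mean).
Var(S) = n·Var(W_i) = 379·176 = 66704.
Chebyshev: P(|S − 379·41.5| ≥ 2187) ≤ Var(S)/2187² = 66704/4782969 = 0.0139.

0.0139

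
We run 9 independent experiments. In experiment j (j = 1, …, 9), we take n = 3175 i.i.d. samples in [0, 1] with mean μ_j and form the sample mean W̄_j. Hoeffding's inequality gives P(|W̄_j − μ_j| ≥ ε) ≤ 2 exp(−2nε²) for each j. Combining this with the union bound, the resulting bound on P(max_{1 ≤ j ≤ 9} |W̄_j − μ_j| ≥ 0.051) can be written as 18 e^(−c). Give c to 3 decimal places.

Union bound over the 9 events: P(max_{1 ≤ j ≤ 9} |W̄_j − μ_j| ≥ 0.051) ≤ 9·2·exp(−2nε²) = 18 exp(−2·3175·0.051²).
So c = 2·3175·0.051² = 16.5163.

16.516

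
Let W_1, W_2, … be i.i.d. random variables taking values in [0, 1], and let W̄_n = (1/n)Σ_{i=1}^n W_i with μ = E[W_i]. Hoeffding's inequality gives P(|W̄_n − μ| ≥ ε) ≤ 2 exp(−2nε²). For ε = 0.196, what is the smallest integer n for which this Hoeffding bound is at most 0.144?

35

Require 2·exp(−2nε²) ≤ 0.144, i.e. 2nε² ≥ ln(2/0.144) = 2.631089.
So n ≥ 2.631089 / (2·0.196²) = 34.245.
The smallest integer n is 35.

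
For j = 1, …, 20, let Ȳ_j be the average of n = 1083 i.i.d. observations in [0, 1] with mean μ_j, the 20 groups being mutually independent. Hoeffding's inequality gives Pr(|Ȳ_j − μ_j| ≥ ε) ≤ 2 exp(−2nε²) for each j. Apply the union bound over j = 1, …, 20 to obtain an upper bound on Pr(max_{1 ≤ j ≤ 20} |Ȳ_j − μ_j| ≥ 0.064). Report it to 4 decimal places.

Per-experiment Hoeffding bound: 2·exp(−2·1083·0.064²) = 2·exp(−8.87194) = 0.00028054.
Union bound over 20 events: 20·0.00028054 = 0.00561.

0.0056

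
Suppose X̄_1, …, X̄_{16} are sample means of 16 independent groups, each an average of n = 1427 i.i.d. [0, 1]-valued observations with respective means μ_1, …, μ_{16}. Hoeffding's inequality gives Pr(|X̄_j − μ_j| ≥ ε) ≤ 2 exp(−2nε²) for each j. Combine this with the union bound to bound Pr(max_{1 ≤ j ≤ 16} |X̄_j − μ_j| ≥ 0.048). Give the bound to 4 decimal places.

Per-experiment Hoeffding bound: 2·exp(−2·1427·0.048²) = 2·exp(−6.57562) = 0.0027879.
Union bound over 16 events: 16·0.0027879 = 0.04461.

0.0446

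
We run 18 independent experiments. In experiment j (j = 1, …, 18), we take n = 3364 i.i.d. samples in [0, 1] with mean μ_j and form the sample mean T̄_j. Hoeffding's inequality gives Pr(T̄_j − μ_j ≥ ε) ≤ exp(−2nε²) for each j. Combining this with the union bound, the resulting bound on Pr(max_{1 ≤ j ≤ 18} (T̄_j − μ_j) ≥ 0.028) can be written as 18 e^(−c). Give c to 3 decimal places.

Union bound over the 18 events: Pr(max_{1 ≤ j ≤ 18} (T̄_j − μ_j) ≥ 0.028) ≤ 18·exp(−2nε²) = 18 exp(−2·3364·0.028²).
So c = 2·3364·0.028² = 5.2748.

5.275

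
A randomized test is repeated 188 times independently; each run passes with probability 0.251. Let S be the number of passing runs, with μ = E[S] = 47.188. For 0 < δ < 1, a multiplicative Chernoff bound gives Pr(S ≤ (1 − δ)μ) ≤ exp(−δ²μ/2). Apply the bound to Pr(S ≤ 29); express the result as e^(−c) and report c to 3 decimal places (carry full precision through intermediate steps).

3.505

Write 29 = (1 − δ)μ, so δ = 1 − 29/47.188 = 0.385437…
Then the exponent is δ²μ/2 = (μ − 29)²/(2μ) = 3.505164.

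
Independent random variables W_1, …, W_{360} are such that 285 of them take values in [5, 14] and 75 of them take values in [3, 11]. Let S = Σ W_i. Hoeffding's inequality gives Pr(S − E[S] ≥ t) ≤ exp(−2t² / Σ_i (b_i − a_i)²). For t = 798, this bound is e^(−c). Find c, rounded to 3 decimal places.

45.674

Σ(b_i − a_i)² = 285·9² + 75·8² = 27885.
c = 2t² / 27885 = 2·798² / 27885 = 45.6736.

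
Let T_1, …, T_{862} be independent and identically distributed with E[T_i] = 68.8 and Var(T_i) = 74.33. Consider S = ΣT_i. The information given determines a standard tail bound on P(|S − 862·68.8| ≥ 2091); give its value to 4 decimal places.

With mean and variance of each term known, Chebyshev's inequality bounds the deviation of the sum (or sample mean).
Var(S) = n·Var(T_i) = 862·74.33 = 64072.46.
Chebyshev: P(|S − 862·68.8| ≥ 2091) ≤ Var(S)/2091² = 64072.46/4372281 = 0.0147.

0.0147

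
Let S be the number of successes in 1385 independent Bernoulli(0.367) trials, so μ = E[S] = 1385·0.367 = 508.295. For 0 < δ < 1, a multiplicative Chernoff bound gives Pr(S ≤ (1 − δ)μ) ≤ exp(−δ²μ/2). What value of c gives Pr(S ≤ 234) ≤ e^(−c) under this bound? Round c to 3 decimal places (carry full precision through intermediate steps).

Write 234 = (1 − δ)μ, so δ = 1 − 234/508.295 = 0.5396374…
Then the exponent is δ²μ/2 = (μ − 234)²/(2μ) = 74.009922.

74.010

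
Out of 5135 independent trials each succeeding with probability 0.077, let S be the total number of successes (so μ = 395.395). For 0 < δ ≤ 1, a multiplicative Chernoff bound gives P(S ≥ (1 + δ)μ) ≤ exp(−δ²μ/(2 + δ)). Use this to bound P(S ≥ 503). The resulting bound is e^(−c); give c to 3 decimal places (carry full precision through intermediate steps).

12.888

Write 503 = (1 + δ)μ, so δ = 503/395.395 − 1 = 0.2721456…
Then the exponent is δ²μ/(2 + δ) = (503 − μ)² / (μ·(2 + δ)) = 12.888358.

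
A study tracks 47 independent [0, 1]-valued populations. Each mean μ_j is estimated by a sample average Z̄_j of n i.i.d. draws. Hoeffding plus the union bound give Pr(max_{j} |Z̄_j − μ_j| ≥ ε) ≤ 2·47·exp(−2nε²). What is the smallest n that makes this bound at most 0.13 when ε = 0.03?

Need 2·47·exp(−2nε²) ≤ 0.13, i.e. exp(−2nε²) ≤ 0.13/94.
So 2nε² ≥ ln(94/0.13) = 6.583516.
Hence n ≥ 6.583516/(2·0.03²) = 3657.509.
The smallest integer n is 3658.

3658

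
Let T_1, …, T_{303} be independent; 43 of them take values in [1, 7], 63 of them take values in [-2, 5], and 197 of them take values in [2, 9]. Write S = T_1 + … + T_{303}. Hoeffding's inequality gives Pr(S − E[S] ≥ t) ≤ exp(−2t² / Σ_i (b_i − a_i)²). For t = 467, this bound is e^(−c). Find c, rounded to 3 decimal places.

Σ(b_i − a_i)² = 43·6² + 63·7² + 197·7² = 14288.
c = 2t² / 14288 = 2·467² / 14288 = 30.5276.

30.528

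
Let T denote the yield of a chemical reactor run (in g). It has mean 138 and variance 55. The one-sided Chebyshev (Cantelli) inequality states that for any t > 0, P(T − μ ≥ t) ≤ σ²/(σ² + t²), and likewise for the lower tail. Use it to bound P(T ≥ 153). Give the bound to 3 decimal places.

Here σ² = 55 and t = 15, so σ² + t² = 280.
Cantelli's bound: 55/280 = 0.1964.

0.196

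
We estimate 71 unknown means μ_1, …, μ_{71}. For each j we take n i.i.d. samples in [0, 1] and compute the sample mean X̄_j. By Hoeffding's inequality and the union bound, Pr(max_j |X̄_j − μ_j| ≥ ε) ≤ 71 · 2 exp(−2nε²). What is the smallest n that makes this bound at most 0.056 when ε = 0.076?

Need 2·71·exp(−2nε²) ≤ 0.056, i.e. exp(−2nε²) ≤ 0.056/142.
So 2nε² ≥ ln(142/0.056) = 7.838231.
Hence n ≥ 7.838231/(2·0.076²) = 678.517.
The smallest integer n is 679.

679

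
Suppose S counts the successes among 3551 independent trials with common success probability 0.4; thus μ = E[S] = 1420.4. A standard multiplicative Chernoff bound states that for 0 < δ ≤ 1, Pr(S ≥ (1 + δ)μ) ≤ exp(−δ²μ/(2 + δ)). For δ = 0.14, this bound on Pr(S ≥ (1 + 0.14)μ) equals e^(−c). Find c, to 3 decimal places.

c = δ²μ/(2 + δ) = 0.14²·1420.4/(2 + 0.14) = 13.0093.

13.009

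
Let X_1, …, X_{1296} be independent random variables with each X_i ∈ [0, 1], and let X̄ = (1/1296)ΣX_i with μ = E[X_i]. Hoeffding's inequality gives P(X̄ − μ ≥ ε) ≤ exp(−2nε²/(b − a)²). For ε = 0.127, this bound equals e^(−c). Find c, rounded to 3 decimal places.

41.806

c = 2nε²/(b − a)² = 2·1296·0.127² / 1² = 41.8064.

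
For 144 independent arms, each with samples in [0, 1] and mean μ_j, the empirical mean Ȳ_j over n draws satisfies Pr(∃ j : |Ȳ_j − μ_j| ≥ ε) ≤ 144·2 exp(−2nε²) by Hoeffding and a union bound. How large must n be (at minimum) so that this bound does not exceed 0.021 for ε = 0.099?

486

Need 2·144·exp(−2nε²) ≤ 0.021, i.e. exp(−2nε²) ≤ 0.021/288.
So 2nε² ≥ ln(288/0.021) = 9.526193.
Hence n ≥ 9.526193/(2·0.099²) = 485.981.
The smallest integer n is 486.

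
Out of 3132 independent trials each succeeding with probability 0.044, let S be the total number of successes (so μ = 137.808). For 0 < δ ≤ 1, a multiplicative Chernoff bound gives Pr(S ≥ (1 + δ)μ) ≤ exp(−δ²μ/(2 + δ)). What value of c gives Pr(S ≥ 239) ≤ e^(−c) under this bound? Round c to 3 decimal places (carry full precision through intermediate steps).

27.175

Write 239 = (1 + δ)μ, so δ = 239/137.808 − 1 = 0.734297…
Then the exponent is δ²μ/(2 + δ) = (239 − μ)² / (μ·(2 + δ)) = 27.175168.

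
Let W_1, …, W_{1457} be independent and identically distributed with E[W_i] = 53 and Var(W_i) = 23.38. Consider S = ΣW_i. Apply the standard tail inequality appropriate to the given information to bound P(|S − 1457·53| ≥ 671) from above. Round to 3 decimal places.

With mean and variance of each term known, Chebyshev's inequality bounds the deviation of the sum (or sample mean).
Var(S) = n·Var(W_i) = 1457·23.38 = 34064.66.
Chebyshev: P(|S − 1457·53| ≥ 671) ≤ Var(S)/671² = 34064.66/450241 = 0.0757.

0.076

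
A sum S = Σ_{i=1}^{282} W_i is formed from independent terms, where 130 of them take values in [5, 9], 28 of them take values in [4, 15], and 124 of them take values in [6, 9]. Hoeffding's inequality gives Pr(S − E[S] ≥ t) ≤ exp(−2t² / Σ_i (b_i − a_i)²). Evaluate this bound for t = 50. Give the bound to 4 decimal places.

0.4679

Σ(b_i − a_i)² = 130·4² + 28·11² + 124·3² = 6584.
Exponent = 2·50² / 6584 = 0.75942.
Bound = exp(−0.75942) = 0.46794.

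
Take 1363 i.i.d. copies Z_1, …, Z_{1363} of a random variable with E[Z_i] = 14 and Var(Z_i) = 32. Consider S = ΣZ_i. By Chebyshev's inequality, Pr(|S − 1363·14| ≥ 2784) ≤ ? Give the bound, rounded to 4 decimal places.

0.0056

Var(S) = n·Var(Z_i) = 1363·32 = 43616.
Chebyshev: Pr(|S − 1363·14| ≥ 2784) ≤ Var(S)/2784² = 43616/7750656 = 0.0056.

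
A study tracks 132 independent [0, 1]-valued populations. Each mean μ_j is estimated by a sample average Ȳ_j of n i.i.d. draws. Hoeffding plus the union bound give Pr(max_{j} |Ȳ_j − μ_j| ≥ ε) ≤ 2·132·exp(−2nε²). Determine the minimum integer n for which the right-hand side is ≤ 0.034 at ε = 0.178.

Need 2·132·exp(−2nε²) ≤ 0.034, i.e. exp(−2nε²) ≤ 0.034/264.
So 2nε² ≥ ln(264/0.034) = 8.957344.
Hence n ≥ 8.957344/(2·0.178²) = 141.354.
The smallest integer n is 142.

142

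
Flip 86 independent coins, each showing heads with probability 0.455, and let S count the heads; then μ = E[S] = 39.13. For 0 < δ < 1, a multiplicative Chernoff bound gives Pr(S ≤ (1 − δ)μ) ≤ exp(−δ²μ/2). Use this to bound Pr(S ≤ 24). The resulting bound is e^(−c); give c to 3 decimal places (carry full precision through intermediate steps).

Write 24 = (1 − δ)μ, so δ = 1 − 24/39.13 = 0.3866599…
Then the exponent is δ²μ/2 = (μ − 24)²/(2μ) = 2.925082.

2.925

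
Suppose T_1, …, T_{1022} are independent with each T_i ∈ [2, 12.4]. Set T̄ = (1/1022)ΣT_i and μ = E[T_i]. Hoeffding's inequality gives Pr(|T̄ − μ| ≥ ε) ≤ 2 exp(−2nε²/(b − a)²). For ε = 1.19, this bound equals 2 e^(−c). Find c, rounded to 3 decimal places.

c = 2nε²/(b − a)² = 2·1022·1.19² / 10.4² = 26.7614.

26.761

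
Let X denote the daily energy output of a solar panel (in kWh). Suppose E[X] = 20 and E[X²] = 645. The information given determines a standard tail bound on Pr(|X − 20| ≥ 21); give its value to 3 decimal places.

0.556

The first two moments determine the variance, so Chebyshev's inequality is the sharpest standard bound available.
Var(X) = E[X²] − (E[X])² = 645 − 400 = 245.
Chebyshev's inequality: Pr(|X − μ| ≥ t) ≤ Var(X)/t² = 245/441 = 0.5556.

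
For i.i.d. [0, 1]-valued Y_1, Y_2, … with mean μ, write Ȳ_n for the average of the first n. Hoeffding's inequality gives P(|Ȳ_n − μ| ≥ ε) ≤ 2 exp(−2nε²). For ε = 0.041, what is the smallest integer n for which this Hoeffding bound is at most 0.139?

794

Require 2·exp(−2nε²) ≤ 0.139, i.e. 2nε² ≥ ln(2/0.139) = 2.666429.
So n ≥ 2.666429 / (2·0.041²) = 793.108.
The smallest integer n is 794.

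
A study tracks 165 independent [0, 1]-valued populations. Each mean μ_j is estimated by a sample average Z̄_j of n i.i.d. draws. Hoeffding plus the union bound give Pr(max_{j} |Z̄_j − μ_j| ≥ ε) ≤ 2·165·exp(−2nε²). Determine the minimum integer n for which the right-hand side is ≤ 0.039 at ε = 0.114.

348

Need 2·165·exp(−2nε²) ≤ 0.039, i.e. exp(−2nε²) ≤ 0.039/330.
So 2nε² ≥ ln(330/0.039) = 9.043286.
Hence n ≥ 9.043286/(2·0.114²) = 347.926.
The smallest integer n is 348.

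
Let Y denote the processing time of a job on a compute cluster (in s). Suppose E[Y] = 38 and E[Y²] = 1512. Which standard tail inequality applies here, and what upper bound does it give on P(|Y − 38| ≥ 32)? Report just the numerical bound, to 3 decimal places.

The first two moments determine the variance, so Chebyshev's inequality is the sharpest standard bound available.
Var(Y) = E[Y²] − (E[Y])² = 1512 − 1444 = 68.
Chebyshev's inequality: P(|Y − μ| ≥ t) ≤ Var(Y)/t² = 68/1024 = 0.0664.

0.066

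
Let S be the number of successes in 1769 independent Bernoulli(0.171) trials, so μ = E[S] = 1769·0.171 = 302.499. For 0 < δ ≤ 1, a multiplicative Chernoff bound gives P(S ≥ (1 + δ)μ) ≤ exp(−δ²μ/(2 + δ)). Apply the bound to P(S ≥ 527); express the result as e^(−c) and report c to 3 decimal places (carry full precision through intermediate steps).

Write 527 = (1 + δ)μ, so δ = 527/302.499 − 1 = 0.7421545…
Then the exponent is δ²μ/(2 + δ) = (527 − μ)² / (μ·(2 + δ)) = 60.760410.

60.760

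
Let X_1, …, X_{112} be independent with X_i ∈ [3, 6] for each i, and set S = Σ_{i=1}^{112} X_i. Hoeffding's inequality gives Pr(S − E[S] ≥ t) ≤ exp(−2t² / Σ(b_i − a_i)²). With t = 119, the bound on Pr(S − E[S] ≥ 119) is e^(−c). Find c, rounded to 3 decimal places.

28.097

Σ(b_i − a_i)² = 112·(3)² = 1008.
c = 2t²/1008 = 2·119²/1008 = 28.0972.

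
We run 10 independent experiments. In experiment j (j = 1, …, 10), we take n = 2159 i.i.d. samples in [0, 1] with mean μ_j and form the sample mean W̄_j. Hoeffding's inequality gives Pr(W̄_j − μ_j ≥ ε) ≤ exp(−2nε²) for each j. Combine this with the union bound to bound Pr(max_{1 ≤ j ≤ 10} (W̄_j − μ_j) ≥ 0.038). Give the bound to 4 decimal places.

Per-experiment Hoeffding bound: exp(−2·2159·0.038²) = exp(−6.23519) = 0.0019593.
Union bound over 10 events: 10·0.0019593 = 0.01959.

0.0196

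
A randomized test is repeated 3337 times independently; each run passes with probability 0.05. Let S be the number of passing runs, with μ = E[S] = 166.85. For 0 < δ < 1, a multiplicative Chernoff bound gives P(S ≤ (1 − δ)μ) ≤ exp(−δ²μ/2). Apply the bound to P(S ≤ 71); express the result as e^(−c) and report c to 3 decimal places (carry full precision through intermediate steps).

Write 71 = (1 − δ)μ, so δ = 1 − 71/166.85 = 0.5744681…
Then the exponent is δ²μ/2 = (μ − 71)²/(2μ) = 27.531383.

27.531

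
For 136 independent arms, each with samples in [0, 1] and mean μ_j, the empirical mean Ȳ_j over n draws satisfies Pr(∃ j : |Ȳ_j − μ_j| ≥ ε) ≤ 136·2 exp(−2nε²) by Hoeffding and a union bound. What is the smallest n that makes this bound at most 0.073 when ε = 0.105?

373

Need 2·136·exp(−2nε²) ≤ 0.073, i.e. exp(−2nε²) ≤ 0.073/272.
So 2nε² ≥ ln(272/0.073) = 8.223098.
Hence n ≥ 8.223098/(2·0.105²) = 372.930.
The smallest integer n is 373.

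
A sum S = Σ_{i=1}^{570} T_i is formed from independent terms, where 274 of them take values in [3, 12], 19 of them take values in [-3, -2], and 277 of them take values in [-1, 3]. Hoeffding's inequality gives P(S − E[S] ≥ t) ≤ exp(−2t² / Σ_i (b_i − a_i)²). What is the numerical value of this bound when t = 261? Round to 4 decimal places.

0.0060

Σ(b_i − a_i)² = 274·9² + 19·1² + 277·4² = 26645.
Exponent = 2·261² / 26645 = 5.11323.
Bound = exp(−5.11323) = 0.00602.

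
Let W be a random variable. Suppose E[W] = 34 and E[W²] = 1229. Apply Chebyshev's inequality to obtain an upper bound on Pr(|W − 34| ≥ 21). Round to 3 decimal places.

Var(W) = E[W²] − (E[W])² = 1229 − 1156 = 73.
Chebyshev's inequality: Pr(|W − μ| ≥ t) ≤ Var(W)/t² = 73/441 = 0.1655.

0.166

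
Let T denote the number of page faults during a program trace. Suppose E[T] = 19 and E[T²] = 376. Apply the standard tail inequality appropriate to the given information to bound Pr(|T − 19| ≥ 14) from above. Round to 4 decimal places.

The first two moments determine the variance, so Chebyshev's inequality is the sharpest standard bound available.
Var(T) = E[T²] − (E[T])² = 376 − 361 = 15.
Chebyshev's inequality: Pr(|T − μ| ≥ t) ≤ Var(T)/t² = 15/196 = 0.0765.

0.0765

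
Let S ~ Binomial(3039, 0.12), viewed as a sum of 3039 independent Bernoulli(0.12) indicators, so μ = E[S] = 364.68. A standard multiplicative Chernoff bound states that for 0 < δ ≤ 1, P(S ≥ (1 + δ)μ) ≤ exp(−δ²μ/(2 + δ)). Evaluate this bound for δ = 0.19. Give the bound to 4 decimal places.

0.0025

Exponent = δ²μ/(2 + δ) = 0.19²·364.68/2.19 = 6.0114.
Bound = exp(−6.0114) = 0.00245.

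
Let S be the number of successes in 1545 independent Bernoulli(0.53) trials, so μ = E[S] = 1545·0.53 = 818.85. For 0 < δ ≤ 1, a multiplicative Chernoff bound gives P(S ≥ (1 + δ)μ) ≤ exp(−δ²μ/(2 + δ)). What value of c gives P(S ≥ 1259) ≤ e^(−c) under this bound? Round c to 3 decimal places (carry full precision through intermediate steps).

93.237

Write 1259 = (1 + δ)μ, so δ = 1259/818.85 − 1 = 0.5375221…
Then the exponent is δ²μ/(2 + δ) = (1259 − μ)² / (μ·(2 + δ)) = 93.236770.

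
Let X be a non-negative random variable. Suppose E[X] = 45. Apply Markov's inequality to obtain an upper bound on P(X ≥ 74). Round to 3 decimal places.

0.608

Markov's inequality: for a non-negative random variable, P(X ≥ a) ≤ E[X]/a.
Here E[X] = 45 and a = 74, so the bound is 45/74 = 0.6081.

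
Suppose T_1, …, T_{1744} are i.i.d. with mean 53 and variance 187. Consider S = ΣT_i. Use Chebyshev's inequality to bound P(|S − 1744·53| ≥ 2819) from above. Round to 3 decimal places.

Var(S) = n·Var(T_i) = 1744·187 = 326128.
Chebyshev: P(|S − 1744·53| ≥ 2819) ≤ Var(S)/2819² = 326128/7946761 = 0.0410.

0.041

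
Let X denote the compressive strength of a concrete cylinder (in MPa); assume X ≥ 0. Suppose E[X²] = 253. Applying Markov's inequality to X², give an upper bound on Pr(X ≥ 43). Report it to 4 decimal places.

Since X ≥ 0, the event {X ≥ 43} is the same as {X² ≥ 1849}.
Markov's inequality applied to X² gives Pr(X² ≥ 1849) ≤ E[X²]/1849 = 253/1849 = 0.1368.

0.1368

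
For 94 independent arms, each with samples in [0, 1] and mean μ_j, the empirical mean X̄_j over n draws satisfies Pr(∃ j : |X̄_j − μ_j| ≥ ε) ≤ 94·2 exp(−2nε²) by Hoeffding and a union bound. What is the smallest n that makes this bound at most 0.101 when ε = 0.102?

362

Need 2·94·exp(−2nε²) ≤ 0.101, i.e. exp(−2nε²) ≤ 0.101/188.
So 2nε² ≥ ln(188/0.101) = 7.529077.
Hence n ≥ 7.529077/(2·0.102²) = 361.836.
The smallest integer n is 362.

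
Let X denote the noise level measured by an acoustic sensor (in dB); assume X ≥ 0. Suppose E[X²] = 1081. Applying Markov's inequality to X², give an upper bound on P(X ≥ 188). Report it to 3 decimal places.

0.031

Since X ≥ 0, the event {X ≥ 188} is the same as {X² ≥ 35344}.
Markov's inequality applied to X² gives P(X² ≥ 35344) ≤ E[X²]/35344 = 1081/35344 = 0.0306.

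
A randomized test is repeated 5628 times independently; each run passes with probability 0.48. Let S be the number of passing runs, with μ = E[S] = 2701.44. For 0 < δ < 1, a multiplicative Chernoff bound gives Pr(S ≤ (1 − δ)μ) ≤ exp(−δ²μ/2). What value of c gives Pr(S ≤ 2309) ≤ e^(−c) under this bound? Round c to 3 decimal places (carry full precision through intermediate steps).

Write 2309 = (1 − δ)μ, so δ = 1 − 2309/2701.44 = 0.1452707…
Then the exponent is δ²μ/2 = (μ − 2309)²/(2μ) = 28.505011.

28.505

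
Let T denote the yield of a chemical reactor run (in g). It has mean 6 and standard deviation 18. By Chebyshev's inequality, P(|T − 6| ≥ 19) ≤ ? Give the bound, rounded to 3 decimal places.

Chebyshev: P(|T − μ| ≥ t) ≤ Var(T)/t².
Var(T) = σ² = 18² = 324.
Bound = 324 / 361 = 0.8975.

0.898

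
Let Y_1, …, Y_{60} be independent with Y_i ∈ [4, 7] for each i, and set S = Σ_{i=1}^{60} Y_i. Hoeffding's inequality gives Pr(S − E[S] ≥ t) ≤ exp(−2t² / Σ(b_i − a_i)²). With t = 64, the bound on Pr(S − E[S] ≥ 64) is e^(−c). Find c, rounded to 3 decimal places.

Σ(b_i − a_i)² = 60·(3)² = 540.
c = 2t²/540 = 2·64²/540 = 15.1704.

15.170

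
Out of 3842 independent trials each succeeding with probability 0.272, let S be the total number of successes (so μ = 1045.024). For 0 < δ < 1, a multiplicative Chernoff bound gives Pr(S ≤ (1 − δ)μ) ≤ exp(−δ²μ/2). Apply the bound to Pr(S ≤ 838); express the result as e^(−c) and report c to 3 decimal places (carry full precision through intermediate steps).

20.506

Write 838 = (1 − δ)μ, so δ = 1 − 838/1045.024 = 0.1981045…
Then the exponent is δ²μ/2 = (μ − 838)²/(2μ) = 20.506197.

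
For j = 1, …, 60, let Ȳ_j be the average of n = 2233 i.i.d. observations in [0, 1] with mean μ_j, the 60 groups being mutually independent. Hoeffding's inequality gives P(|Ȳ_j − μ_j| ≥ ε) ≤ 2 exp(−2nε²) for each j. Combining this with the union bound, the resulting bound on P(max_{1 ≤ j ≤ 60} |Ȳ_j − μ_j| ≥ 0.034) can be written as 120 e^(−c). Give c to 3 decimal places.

Union bound over the 60 events: P(max_{1 ≤ j ≤ 60} |Ȳ_j − μ_j| ≥ 0.034) ≤ 60·2·exp(−2nε²) = 120 exp(−2·2233·0.034²).
So c = 2·2233·0.034² = 5.1627.

5.163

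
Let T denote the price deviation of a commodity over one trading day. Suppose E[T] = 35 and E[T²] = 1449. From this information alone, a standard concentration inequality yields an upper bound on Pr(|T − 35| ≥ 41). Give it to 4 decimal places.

0.1333

The first two moments determine the variance, so Chebyshev's inequality is the sharpest standard bound available.
Var(T) = E[T²] − (E[T])² = 1449 − 1225 = 224.
Chebyshev's inequality: Pr(|T − μ| ≥ t) ≤ Var(T)/t² = 224/1681 = 0.1333.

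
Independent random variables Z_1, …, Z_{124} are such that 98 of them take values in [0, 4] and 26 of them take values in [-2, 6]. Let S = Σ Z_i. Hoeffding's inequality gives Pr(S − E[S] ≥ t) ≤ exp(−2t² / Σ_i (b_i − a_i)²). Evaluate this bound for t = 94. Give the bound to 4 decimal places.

0.0042

Σ(b_i − a_i)² = 98·4² + 26·8² = 3232.
Exponent = 2·94² / 3232 = 5.46782.
Bound = exp(−5.46782) = 0.00422.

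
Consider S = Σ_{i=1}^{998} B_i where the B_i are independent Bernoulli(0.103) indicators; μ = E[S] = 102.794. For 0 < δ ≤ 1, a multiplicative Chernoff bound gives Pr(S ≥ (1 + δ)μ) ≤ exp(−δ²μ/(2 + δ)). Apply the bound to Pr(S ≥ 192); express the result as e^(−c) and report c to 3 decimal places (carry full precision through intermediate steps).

Write 192 = (1 + δ)μ, so δ = 192/102.794 − 1 = 0.8678133…
Then the exponent is δ²μ/(2 + δ) = (192 − μ)² / (μ·(2 + δ)) = 26.994140.

26.994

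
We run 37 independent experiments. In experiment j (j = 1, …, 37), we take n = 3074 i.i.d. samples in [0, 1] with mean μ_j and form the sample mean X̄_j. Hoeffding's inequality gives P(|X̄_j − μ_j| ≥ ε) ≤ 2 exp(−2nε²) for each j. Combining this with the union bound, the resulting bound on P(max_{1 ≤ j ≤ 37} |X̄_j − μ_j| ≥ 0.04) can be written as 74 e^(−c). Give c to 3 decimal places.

9.837

Union bound over the 37 events: P(max_{1 ≤ j ≤ 37} |X̄_j − μ_j| ≥ 0.04) ≤ 37·2·exp(−2nε²) = 74 exp(−2·3074·0.04²).
So c = 2·3074·0.04² = 9.8368.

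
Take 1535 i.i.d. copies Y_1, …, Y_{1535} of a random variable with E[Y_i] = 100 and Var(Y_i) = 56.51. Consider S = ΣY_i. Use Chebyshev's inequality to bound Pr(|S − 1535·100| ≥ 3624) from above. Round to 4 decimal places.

0.0066

Var(S) = n·Var(Y_i) = 1535·56.51 = 86742.85.
Chebyshev: Pr(|S − 1535·100| ≥ 3624) ≤ Var(S)/3624² = 86742.85/13133376 = 0.0066.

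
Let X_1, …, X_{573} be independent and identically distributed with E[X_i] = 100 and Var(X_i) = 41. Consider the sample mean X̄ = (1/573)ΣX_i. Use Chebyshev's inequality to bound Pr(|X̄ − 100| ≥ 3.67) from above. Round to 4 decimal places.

Var(X̄) = Var(X_i)/n = 41/573 = 0.071553.
Chebyshev: Pr(|X̄ − 100| ≥ 3.67) ≤ Var(X̄)/(3.67)² = 41/(573·3.67²) = 0.0053.

0.0053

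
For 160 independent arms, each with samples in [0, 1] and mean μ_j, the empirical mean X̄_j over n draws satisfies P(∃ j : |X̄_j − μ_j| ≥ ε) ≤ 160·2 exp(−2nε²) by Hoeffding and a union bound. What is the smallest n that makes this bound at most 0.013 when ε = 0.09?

Need 2·160·exp(−2nε²) ≤ 0.013, i.e. exp(−2nε²) ≤ 0.013/320.
So 2nε² ≥ ln(320/0.013) = 10.111127.
Hence n ≥ 10.111127/(2·0.09²) = 624.144.
The smallest integer n is 625.

625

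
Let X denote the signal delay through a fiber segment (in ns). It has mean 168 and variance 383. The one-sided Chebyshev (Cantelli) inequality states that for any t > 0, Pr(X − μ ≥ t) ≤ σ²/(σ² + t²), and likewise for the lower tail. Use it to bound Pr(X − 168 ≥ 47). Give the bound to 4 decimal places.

0.1478

Here σ² = 383 and t = 47, so σ² + t² = 2592.
Cantelli's bound: 383/2592 = 0.1478.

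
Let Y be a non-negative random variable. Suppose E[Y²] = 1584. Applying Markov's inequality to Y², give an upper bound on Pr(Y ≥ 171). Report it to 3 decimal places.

Since Y ≥ 0, the event {Y ≥ 171} is the same as {Y² ≥ 29241}.
Markov's inequality applied to Y² gives Pr(Y² ≥ 29241) ≤ E[Y²]/29241 = 1584/29241 = 0.0542.

0.054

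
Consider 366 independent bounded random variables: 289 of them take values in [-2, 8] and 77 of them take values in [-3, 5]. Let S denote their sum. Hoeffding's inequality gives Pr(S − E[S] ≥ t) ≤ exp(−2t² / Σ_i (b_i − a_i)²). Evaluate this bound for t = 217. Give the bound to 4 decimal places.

Σ(b_i − a_i)² = 289·10² + 77·8² = 33828.
Exponent = 2·217² / 33828 = 2.78403.
Bound = exp(−2.78403) = 0.06179.

0.0618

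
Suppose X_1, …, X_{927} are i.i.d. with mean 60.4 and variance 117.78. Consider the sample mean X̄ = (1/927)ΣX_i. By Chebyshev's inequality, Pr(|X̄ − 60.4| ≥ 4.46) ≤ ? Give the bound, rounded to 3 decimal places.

Var(X̄) = Var(X_i)/n = 117.78/927 = 0.12706.
Chebyshev: Pr(|X̄ − 60.4| ≥ 4.46) ≤ Var(X̄)/(4.46)² = 117.78/(927·4.46²) = 0.0064.

0.006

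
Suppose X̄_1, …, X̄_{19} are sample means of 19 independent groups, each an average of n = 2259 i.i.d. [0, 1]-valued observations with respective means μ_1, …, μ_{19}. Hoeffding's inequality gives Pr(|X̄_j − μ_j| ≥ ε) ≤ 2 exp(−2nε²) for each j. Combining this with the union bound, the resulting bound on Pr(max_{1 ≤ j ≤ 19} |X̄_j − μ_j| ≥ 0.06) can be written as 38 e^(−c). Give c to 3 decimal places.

Union bound over the 19 events: Pr(max_{1 ≤ j ≤ 19} |X̄_j − μ_j| ≥ 0.06) ≤ 19·2·exp(−2nε²) = 38 exp(−2·2259·0.06²).
So c = 2·2259·0.06² = 16.2648.

16.265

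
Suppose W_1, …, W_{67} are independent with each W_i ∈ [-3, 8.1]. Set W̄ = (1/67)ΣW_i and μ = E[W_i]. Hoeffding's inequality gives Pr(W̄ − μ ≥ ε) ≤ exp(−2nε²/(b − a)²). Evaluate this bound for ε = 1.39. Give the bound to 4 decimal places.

Exponent: 2nε²/(b − a)² = 2·67·1.39² / 11.1² = 2.10130.
Bound = exp(−2.10130) = 0.12230.

0.1223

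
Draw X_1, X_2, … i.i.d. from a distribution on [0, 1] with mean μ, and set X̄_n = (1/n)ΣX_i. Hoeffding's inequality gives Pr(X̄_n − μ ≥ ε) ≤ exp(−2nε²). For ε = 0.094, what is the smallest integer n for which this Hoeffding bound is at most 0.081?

143

Require exp(−2nε²) ≤ 0.081, i.e. 2nε² ≥ ln(1/0.081) = 2.513306.
So n ≥ 2.513306 / (2·0.094²) = 142.220.
The smallest integer n is 143.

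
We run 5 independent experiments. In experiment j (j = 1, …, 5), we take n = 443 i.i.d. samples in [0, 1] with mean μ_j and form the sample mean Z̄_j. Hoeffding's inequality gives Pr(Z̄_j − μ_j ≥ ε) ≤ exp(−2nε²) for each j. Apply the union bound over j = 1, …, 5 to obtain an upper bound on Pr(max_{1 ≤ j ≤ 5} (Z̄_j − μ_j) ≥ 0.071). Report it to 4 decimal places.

0.0574

Per-experiment Hoeffding bound: exp(−2·443·0.071²) = exp(−4.46633) = 0.011489.
Union bound over 5 events: 5·0.011489 = 0.05745.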